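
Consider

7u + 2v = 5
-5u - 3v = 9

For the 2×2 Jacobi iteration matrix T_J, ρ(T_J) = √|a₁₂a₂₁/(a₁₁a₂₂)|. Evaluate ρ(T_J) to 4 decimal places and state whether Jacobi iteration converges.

0.6901

a₁₂a₂₁/(a₁₁a₂₂) = (2)·(-5) / ((7)·(-3)) = 0.476190
ρ = √|0.476190| = √0.476190 = 0.6901
ρ < 1, so Jacobi converges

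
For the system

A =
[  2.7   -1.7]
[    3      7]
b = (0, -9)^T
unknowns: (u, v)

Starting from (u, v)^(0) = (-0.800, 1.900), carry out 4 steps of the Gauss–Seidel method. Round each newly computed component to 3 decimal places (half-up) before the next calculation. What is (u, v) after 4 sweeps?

(-0.674, -0.997)

Iteration 1:
  u = (0 - (-1.7)·1.900) / (2.7) = 1.196
  v = (-9 - (3)·1.196) / (7) = -1.798
Iteration 2:
  u = (0 - (-1.7)·-1.798) / (2.7) = -1.132
  v = (-9 - (3)·-1.132) / (7) = -0.801
Iteration 3:
  u = (0 - (-1.7)·-0.801) / (2.7) = -0.504
  v = (-9 - (3)·-0.504) / (7) = -1.070
Iteration 4:
  u = (0 - (-1.7)·-1.070) / (2.7) = -0.674
  v = (-9 - (3)·-0.674) / (7) = -0.997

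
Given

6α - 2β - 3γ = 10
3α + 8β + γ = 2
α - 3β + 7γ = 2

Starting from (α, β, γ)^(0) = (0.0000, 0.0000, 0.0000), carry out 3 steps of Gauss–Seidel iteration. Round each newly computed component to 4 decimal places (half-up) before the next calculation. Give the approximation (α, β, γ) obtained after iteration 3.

Iteration 1:
  α = (10 - (-2)·0.0000 - (-3)·0.0000) / (6) = 1.6667
  β = (2 - (3)·1.6667 - (1)·0.0000) / (8) = -0.3750
  γ = (2 - (1)·1.6667 - (-3)·-0.3750) / (7) = -0.1131
Iteration 2:
  α = (10 - (-2)·-0.3750 - (-3)·-0.1131) / (6) = 1.4851
  β = (2 - (3)·1.4851 - (1)·-0.1131) / (8) = -0.2928
  γ = (2 - (1)·1.4851 - (-3)·-0.2928) / (7) = -0.0519
Iteration 3:
  α = (10 - (-2)·-0.2928 - (-3)·-0.0519) / (6) = 1.5431
  β = (2 - (3)·1.5431 - (1)·-0.0519) / (8) = -0.3222
  γ = (2 - (1)·1.5431 - (-3)·-0.3222) / (7) = -0.0728

(1.5431, -0.3222, -0.0728)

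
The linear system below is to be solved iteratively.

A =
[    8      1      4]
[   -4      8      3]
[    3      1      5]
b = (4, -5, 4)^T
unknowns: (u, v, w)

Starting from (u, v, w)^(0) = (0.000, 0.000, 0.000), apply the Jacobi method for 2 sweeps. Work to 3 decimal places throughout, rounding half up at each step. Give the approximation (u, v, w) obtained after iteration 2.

(0.178, -0.675, 0.625)

Iteration 1:
  u = (4 - (1)·0.000 - (4)·0.000) / (8) = 0.500
  v = (-5 - (-4)·0.000 - (3)·0.000) / (8) = -0.625
  w = (4 - (3)·0.000 - (1)·0.000) / (5) = 0.800
Iteration 2:
  u = (4 - (1)·-0.625 - (4)·0.800) / (8) = 0.178
  v = (-5 - (-4)·0.500 - (3)·0.800) / (8) = -0.675
  w = (4 - (3)·0.500 - (1)·-0.625) / (5) = 0.625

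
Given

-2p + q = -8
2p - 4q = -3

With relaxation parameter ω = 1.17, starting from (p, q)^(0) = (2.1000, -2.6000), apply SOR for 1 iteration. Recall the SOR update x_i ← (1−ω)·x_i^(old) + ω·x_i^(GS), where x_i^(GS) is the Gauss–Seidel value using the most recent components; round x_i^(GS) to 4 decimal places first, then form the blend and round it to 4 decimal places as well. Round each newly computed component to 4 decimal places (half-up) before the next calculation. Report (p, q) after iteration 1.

(2.8020, 2.9587)

Iteration 1:
  p: GS value = (-8 - (1)·-2.6000) / (-2) = 2.7000;  p ← (1−ω)·2.1000 + ω·2.7000 = 2.8020
  q: GS value = (-3 - (2)·2.8020) / (-4) = 2.1510;  q ← (1−ω)·-2.6000 + ω·2.1510 = 2.9587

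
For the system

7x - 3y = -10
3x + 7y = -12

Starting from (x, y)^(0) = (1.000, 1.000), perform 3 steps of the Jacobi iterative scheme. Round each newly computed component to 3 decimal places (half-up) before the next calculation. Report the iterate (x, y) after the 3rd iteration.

Iteration 1:
  x = (-10 - (-3)·1.000) / (7) = -1.000
  y = (-12 - (3)·1.000) / (7) = -2.143
Iteration 2:
  x = (-10 - (-3)·-2.143) / (7) = -2.347
  y = (-12 - (3)·-1.000) / (7) = -1.286
Iteration 3:
  x = (-10 - (-3)·-1.286) / (7) = -1.980
  y = (-12 - (3)·-2.347) / (7) = -0.708

(-1.980, -0.708)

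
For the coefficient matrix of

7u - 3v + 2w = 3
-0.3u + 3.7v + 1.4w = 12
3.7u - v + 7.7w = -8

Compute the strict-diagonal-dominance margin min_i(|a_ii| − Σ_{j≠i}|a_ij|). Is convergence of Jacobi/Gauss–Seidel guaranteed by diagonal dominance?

row 1: |7| − (3+2) = 2
row 2: |3.7| − (0.3+1.4) = 2
row 3: |7.7| − (3.7+1) = 3
minimum over rows = 2 → strictly diagonally dominant (convergence guaranteed)

2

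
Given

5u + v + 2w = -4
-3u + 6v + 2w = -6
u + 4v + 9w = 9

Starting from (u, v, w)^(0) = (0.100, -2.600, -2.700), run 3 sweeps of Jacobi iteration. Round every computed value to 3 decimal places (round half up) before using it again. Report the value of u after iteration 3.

Iteration 1:
  u = (-4 - (1)·-2.600 - (2)·-2.700) / (5) = 0.800
  v = (-6 - (-3)·0.100 - (2)·-2.700) / (6) = -0.050
  w = (9 - (1)·0.100 - (4)·-2.600) / (9) = 2.144
Iteration 2:
  u = (-4 - (1)·-0.050 - (2)·2.144) / (5) = -1.648
  v = (-6 - (-3)·0.800 - (2)·2.144) / (6) = -1.315
  w = (9 - (1)·0.800 - (4)·-0.050) / (9) = 0.933
Iteration 3:
  u = (-4 - (1)·-1.315 - (2)·0.933) / (5) = -0.910
  v = (-6 - (-3)·-1.648 - (2)·0.933) / (6) = -2.135
  w = (9 - (1)·-1.648 - (4)·-1.315) / (9) = 1.768

-0.910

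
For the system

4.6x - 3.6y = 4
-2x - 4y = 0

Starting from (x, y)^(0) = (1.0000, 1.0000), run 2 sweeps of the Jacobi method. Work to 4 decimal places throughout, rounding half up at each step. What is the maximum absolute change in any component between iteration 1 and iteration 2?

Iteration 1:
  x = (4 - (-3.6)·1.0000) / (4.6) = 1.6522
  y = (0 - (-2)·1.0000) / (-4) = -0.5000
Iteration 2:
  x = (4 - (-3.6)·-0.5000) / (4.6) = 0.4783
  y = (0 - (-2)·1.6522) / (-4) = -0.8261
Change: (-1.1739, -0.3261) → max |·| = 1.1739

1.1739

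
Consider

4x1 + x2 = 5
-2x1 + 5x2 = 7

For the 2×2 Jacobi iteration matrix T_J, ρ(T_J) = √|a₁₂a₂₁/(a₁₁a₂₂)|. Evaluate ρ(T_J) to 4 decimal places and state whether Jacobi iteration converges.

0.3162

a₁₂a₂₁/(a₁₁a₂₂) = (1)·(-2) / ((4)·(5)) = -0.100000
ρ = √|-0.100000| = √0.100000 = 0.3162
ρ < 1, so Jacobi converges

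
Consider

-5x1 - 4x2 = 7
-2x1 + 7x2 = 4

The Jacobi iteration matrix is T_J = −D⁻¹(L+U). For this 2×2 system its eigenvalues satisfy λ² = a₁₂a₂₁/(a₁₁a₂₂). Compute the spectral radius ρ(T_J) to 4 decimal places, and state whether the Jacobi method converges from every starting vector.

a₁₂a₂₁/(a₁₁a₂₂) = (-4)·(-2) / ((-5)·(7)) = -0.228571
ρ = √|-0.228571| = √0.228571 = 0.4781
ρ < 1, so Jacobi converges

0.4781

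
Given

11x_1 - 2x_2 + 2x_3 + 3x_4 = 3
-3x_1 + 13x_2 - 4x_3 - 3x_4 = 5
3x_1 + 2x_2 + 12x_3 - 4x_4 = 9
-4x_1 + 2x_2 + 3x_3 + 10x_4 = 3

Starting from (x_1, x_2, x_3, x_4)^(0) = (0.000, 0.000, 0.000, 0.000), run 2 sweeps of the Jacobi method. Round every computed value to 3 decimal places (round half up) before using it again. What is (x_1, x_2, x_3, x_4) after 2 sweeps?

Iteration 1:
  x_1 = (3 - (-2)·0.000 - (2)·0.000 - (3)·0.000) / (11) = 0.273
  x_2 = (5 - (-3)·0.000 - (-4)·0.000 - (-3)·0.000) / (13) = 0.385
  x_3 = (9 - (3)·0.000 - (2)·0.000 - (-4)·0.000) / (12) = 0.750
  x_4 = (3 - (-4)·0.000 - (2)·0.000 - (3)·0.000) / (10) = 0.300
Iteration 2:
  x_1 = (3 - (-2)·0.385 - (2)·0.750 - (3)·0.300) / (11) = 0.125
  x_2 = (5 - (-3)·0.273 - (-4)·0.750 - (-3)·0.300) / (13) = 0.748
  x_3 = (9 - (3)·0.273 - (2)·0.385 - (-4)·0.300) / (12) = 0.718
  x_4 = (3 - (-4)·0.273 - (2)·0.385 - (3)·0.750) / (10) = 0.107

(0.125, 0.748, 0.718, 0.107)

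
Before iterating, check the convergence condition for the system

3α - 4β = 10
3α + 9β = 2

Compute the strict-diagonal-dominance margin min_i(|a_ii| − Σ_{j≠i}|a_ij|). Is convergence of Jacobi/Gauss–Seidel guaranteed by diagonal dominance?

row 1: |3| − (4) = -1
row 2: |9| − (3) = 6
minimum over rows = -1 → not strictly diagonally dominant

-1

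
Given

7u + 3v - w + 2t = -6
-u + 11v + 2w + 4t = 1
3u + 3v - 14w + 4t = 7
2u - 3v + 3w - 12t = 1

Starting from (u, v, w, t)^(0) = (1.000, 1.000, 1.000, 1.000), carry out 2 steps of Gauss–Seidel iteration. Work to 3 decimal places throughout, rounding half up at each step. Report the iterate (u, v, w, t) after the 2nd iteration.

Iteration 1:
  u = (-6 - (3)·1.000 - (-1)·1.000 - (2)·1.000) / (7) = -1.429
  v = (1 - (-1)·-1.429 - (2)·1.000 - (4)·1.000) / (11) = -0.584
  w = (7 - (3)·-1.429 - (3)·-0.584 - (4)·1.000) / (-14) = -0.646
  t = (1 - (2)·-1.429 - (-3)·-0.584 - (3)·-0.646) / (-12) = -0.337
Iteration 2:
  u = (-6 - (3)·-0.584 - (-1)·-0.646 - (2)·-0.337) / (7) = -0.603
  v = (1 - (-1)·-0.603 - (2)·-0.646 - (4)·-0.337) / (11) = 0.276
  w = (7 - (3)·-0.603 - (3)·0.276 - (4)·-0.337) / (-14) = -0.666
  t = (1 - (2)·-0.603 - (-3)·0.276 - (3)·-0.666) / (-12) = -0.419

(-0.603, 0.276, -0.666, -0.419)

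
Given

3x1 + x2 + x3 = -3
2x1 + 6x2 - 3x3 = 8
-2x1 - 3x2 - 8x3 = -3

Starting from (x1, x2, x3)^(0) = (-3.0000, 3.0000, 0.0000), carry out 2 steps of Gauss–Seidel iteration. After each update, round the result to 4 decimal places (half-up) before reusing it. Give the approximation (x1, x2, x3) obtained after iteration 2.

(-1.7083, 1.9653, 0.0651)

Iteration 1:
  x1 = (-3 - (1)·3.0000 - (1)·0.0000) / (3) = -2.0000
  x2 = (8 - (2)·-2.0000 - (-3)·0.0000) / (6) = 2.0000
  x3 = (-3 - (-2)·-2.0000 - (-3)·2.0000) / (-8) = 0.1250
Iteration 2:
  x1 = (-3 - (1)·2.0000 - (1)·0.1250) / (3) = -1.7083
  x2 = (8 - (2)·-1.7083 - (-3)·0.1250) / (6) = 1.9653
  x3 = (-3 - (-2)·-1.7083 - (-3)·1.9653) / (-8) = 0.0651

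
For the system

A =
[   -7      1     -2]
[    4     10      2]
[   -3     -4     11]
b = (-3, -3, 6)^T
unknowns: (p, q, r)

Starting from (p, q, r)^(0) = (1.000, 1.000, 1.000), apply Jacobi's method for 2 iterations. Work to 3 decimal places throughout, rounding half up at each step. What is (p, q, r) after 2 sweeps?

Iteration 1:
  p = (-3 - (1)·1.000 - (-2)·1.000) / (-7) = 0.286
  q = (-3 - (4)·1.000 - (2)·1.000) / (10) = -0.900
  r = (6 - (-3)·1.000 - (-4)·1.000) / (11) = 1.182
Iteration 2:
  p = (-3 - (1)·-0.900 - (-2)·1.182) / (-7) = -0.038
  q = (-3 - (4)·0.286 - (2)·1.182) / (10) = -0.651
  r = (6 - (-3)·0.286 - (-4)·-0.900) / (11) = 0.296

(-0.038, -0.651, 0.296)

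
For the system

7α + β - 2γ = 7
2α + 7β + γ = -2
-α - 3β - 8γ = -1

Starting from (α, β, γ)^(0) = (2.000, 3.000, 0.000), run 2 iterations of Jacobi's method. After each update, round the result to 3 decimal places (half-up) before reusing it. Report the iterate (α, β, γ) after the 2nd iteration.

Iteration 1:
  α = (7 - (1)·3.000 - (-2)·0.000) / (7) = 0.571
  β = (-2 - (2)·2.000 - (1)·0.000) / (7) = -0.857
  γ = (-1 - (-1)·2.000 - (-3)·3.000) / (-8) = -1.250
Iteration 2:
  α = (7 - (1)·-0.857 - (-2)·-1.250) / (7) = 0.765
  β = (-2 - (2)·0.571 - (1)·-1.250) / (7) = -0.270
  γ = (-1 - (-1)·0.571 - (-3)·-0.857) / (-8) = 0.375

(0.765, -0.270, 0.375)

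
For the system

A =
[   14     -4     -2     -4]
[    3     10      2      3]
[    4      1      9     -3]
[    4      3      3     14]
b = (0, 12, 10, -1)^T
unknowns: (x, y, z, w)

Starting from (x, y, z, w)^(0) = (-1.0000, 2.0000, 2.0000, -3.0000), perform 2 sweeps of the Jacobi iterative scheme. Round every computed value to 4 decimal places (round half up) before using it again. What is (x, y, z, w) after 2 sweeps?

Iteration 1:
  x = (0 - (-4)·2.0000 - (-2)·2.0000 - (-4)·-3.0000) / (14) = 0.0000
  y = (12 - (3)·-1.0000 - (2)·2.0000 - (3)·-3.0000) / (10) = 2.0000
  z = (10 - (4)·-1.0000 - (1)·2.0000 - (-3)·-3.0000) / (9) = 0.3333
  w = (-1 - (4)·-1.0000 - (3)·2.0000 - (3)·2.0000) / (14) = -0.6429
Iteration 2:
  x = (0 - (-4)·2.0000 - (-2)·0.3333 - (-4)·-0.6429) / (14) = 0.4354
  y = (12 - (3)·0.0000 - (2)·0.3333 - (3)·-0.6429) / (10) = 1.3262
  z = (10 - (4)·0.0000 - (1)·2.0000 - (-3)·-0.6429) / (9) = 0.6746
  w = (-1 - (4)·0.0000 - (3)·2.0000 - (3)·0.3333) / (14) = -0.5714

(0.4354, 1.3262, 0.6746, -0.5714)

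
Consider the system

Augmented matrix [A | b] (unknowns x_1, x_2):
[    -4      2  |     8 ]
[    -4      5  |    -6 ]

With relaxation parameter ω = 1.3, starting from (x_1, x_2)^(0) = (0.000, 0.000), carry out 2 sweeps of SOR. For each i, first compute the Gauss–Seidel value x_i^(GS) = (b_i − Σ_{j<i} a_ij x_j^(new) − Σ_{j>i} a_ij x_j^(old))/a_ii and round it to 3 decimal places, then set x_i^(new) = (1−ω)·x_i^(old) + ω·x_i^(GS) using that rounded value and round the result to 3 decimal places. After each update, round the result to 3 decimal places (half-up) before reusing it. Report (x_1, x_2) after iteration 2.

(-4.592, -5.057)

Iteration 1:
  x_1: GS value = (8 - (2)·0.000) / (-4) = -2.000;  x_1 ← (1−ω)·0.000 + ω·-2.000 = -2.600
  x_2: GS value = (-6 - (-4)·-2.600) / (5) = -3.280;  x_2 ← (1−ω)·0.000 + ω·-3.280 = -4.264
Iteration 2:
  x_1: GS value = (8 - (2)·-4.264) / (-4) = -4.132;  x_1 ← (1−ω)·-2.600 + ω·-4.132 = -4.592
  x_2: GS value = (-6 - (-4)·-4.592) / (5) = -4.874;  x_2 ← (1−ω)·-4.264 + ω·-4.874 = -5.057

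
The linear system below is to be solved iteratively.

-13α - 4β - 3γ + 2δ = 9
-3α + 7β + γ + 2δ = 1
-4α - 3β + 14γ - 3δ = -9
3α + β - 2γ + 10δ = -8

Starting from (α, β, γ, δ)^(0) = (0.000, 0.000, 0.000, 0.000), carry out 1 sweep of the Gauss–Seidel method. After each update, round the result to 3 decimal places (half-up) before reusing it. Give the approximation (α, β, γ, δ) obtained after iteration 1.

Iteration 1:
  α = (9 - (-4)·0.000 - (-3)·0.000 - (2)·0.000) / (-13) = -0.692
  β = (1 - (-3)·-0.692 - (1)·0.000 - (2)·0.000) / (7) = -0.154
  γ = (-9 - (-4)·-0.692 - (-3)·-0.154 - (-3)·0.000) / (14) = -0.874
  δ = (-8 - (3)·-0.692 - (1)·-0.154 - (-2)·-0.874) / (10) = -0.752

(-0.692, -0.154, -0.874, -0.752)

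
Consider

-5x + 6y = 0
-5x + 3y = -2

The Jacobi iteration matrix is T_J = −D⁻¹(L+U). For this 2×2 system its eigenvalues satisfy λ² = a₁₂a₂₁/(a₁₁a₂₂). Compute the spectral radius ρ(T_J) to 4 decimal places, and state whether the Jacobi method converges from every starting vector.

1.4142

a₁₂a₂₁/(a₁₁a₂₂) = (6)·(-5) / ((-5)·(3)) = 2.000000
ρ = √|2.000000| = √2.000000 = 1.4142
ρ > 1, so Jacobi diverges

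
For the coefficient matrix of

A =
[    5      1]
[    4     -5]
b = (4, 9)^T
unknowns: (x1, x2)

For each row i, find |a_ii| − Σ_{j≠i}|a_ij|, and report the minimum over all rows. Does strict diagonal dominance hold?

row 1: |5| − (1) = 4
row 2: |-5| − (4) = 1
minimum over rows = 1 → strictly diagonally dominant (convergence guaranteed)

1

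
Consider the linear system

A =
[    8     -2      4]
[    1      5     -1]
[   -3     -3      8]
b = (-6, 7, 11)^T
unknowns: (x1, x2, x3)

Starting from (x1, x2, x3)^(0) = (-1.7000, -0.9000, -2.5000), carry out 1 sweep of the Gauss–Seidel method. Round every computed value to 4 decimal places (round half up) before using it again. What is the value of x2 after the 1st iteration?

Iteration 1:
  x1 = (-6 - (-2)·-0.9000 - (4)·-2.5000) / (8) = 0.2750
  x2 = (7 - (1)·0.2750 - (-1)·-2.5000) / (5) = 0.8450
  x3 = (11 - (-3)·0.2750 - (-3)·0.8450) / (8) = 1.7950

0.8450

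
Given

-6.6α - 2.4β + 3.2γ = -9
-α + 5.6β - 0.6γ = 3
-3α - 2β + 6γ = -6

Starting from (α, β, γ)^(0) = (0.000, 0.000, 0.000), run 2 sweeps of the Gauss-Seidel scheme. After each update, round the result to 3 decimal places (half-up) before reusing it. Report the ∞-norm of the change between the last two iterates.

0.312

Iteration 1:
  α = (-9 - (-2.4)·0.000 - (3.2)·0.000) / (-6.6) = 1.364
  β = (3 - (-1)·1.364 - (-0.6)·0.000) / (5.6) = 0.779
  γ = (-6 - (-3)·1.364 - (-2)·0.779) / (6) = -0.058
Iteration 2:
  α = (-9 - (-2.4)·0.779 - (3.2)·-0.058) / (-6.6) = 1.052
  β = (3 - (-1)·1.052 - (-0.6)·-0.058) / (5.6) = 0.717
  γ = (-6 - (-3)·1.052 - (-2)·0.717) / (6) = -0.235
Change: (-0.312, -0.062, -0.177) → max |·| = 0.312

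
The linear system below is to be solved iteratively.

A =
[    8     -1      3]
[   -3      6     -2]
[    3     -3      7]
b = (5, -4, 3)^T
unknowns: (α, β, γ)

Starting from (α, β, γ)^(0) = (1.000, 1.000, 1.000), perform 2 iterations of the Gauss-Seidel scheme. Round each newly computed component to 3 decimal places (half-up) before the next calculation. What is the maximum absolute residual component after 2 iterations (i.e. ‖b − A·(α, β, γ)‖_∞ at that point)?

Iteration 1:
  α = (5 - (-1)·1.000 - (3)·1.000) / (8) = 0.375
  β = (-4 - (-3)·0.375 - (-2)·1.000) / (6) = -0.146
  γ = (3 - (3)·0.375 - (-3)·-0.146) / (7) = 0.205
Iteration 2:
  α = (5 - (-1)·-0.146 - (3)·0.205) / (8) = 0.530
  β = (-4 - (-3)·0.530 - (-2)·0.205) / (6) = -0.333
  γ = (3 - (3)·0.530 - (-3)·-0.333) / (7) = 0.059
Residual b − A·x = (0.250, -0.294, -0.002); ∞-norm = 0.294

0.294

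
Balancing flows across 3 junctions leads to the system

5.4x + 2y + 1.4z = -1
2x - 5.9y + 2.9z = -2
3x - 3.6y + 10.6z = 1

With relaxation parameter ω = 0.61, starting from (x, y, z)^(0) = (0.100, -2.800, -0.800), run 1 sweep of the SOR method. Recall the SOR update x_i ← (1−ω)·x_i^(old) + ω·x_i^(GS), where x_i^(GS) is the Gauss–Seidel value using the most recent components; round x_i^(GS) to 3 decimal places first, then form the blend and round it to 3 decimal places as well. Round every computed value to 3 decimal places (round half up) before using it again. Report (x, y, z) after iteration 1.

(0.685, -0.983, -0.576)

Iteration 1:
  x: GS value = (-1 - (2)·-2.800 - (1.4)·-0.800) / (5.4) = 1.059;  x ← (1−ω)·0.100 + ω·1.059 = 0.685
  y: GS value = (-2 - (2)·0.685 - (2.9)·-0.800) / (-5.9) = 0.178;  y ← (1−ω)·-2.800 + ω·0.178 = -0.983
  z: GS value = (1 - (3)·0.685 - (-3.6)·-0.983) / (10.6) = -0.433;  z ← (1−ω)·-0.800 + ω·-0.433 = -0.576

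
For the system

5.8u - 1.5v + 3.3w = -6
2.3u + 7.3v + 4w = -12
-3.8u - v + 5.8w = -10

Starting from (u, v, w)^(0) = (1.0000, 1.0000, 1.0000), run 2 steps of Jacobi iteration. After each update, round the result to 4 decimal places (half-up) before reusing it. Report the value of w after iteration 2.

-3.0374

Iteration 1:
  u = (-6 - (-1.5)·1.0000 - (3.3)·1.0000) / (5.8) = -1.3448
  v = (-12 - (2.3)·1.0000 - (4)·1.0000) / (7.3) = -2.5068
  w = (-10 - (-3.8)·1.0000 - (-1)·1.0000) / (5.8) = -0.8966
Iteration 2:
  u = (-6 - (-1.5)·-2.5068 - (3.3)·-0.8966) / (5.8) = -1.1727
  v = (-12 - (2.3)·-1.3448 - (4)·-0.8966) / (7.3) = -0.7288
  w = (-10 - (-3.8)·-1.3448 - (-1)·-2.5068) / (5.8) = -3.0374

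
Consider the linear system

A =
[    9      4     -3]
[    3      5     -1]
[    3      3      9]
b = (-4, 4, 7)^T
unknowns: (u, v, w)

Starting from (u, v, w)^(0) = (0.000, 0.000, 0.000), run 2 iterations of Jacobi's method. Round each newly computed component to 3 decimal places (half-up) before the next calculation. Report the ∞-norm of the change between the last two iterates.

Iteration 1:
  u = (-4 - (4)·0.000 - (-3)·0.000) / (9) = -0.444
  v = (4 - (3)·0.000 - (-1)·0.000) / (5) = 0.800
  w = (7 - (3)·0.000 - (3)·0.000) / (9) = 0.778
Iteration 2:
  u = (-4 - (4)·0.800 - (-3)·0.778) / (9) = -0.541
  v = (4 - (3)·-0.444 - (-1)·0.778) / (5) = 1.222
  w = (7 - (3)·-0.444 - (3)·0.800) / (9) = 0.659
Change: (-0.097, 0.422, -0.119) → max |·| = 0.422

0.422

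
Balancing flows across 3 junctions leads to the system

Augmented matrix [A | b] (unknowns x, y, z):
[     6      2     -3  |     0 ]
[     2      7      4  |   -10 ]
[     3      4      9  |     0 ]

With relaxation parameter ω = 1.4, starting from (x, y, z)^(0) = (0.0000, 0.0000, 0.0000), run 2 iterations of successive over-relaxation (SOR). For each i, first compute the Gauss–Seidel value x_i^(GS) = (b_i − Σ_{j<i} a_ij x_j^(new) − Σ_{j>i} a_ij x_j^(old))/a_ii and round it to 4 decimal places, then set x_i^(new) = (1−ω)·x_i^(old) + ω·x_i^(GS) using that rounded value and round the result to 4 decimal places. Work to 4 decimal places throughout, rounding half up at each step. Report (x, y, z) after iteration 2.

Iteration 1:
  x: GS value = (0 - (2)·0.0000 - (-3)·0.0000) / (6) = 0.0000;  x ← (1−ω)·0.0000 + ω·0.0000 = 0.0000
  y: GS value = (-10 - (2)·0.0000 - (4)·0.0000) / (7) = -1.4286;  y ← (1−ω)·0.0000 + ω·-1.4286 = -2.0000
  z: GS value = (0 - (3)·0.0000 - (4)·-2.0000) / (9) = 0.8889;  z ← (1−ω)·0.0000 + ω·0.8889 = 1.2445
Iteration 2:
  x: GS value = (0 - (2)·-2.0000 - (-3)·1.2445) / (6) = 1.2889;  x ← (1−ω)·0.0000 + ω·1.2889 = 1.8045
  y: GS value = (-10 - (2)·1.8045 - (4)·1.2445) / (7) = -2.6553;  y ← (1−ω)·-2.0000 + ω·-2.6553 = -2.9174
  z: GS value = (0 - (3)·1.8045 - (4)·-2.9174) / (9) = 0.6951;  z ← (1−ω)·1.2445 + ω·0.6951 = 0.4753

(1.8045, -2.9174, 0.4753)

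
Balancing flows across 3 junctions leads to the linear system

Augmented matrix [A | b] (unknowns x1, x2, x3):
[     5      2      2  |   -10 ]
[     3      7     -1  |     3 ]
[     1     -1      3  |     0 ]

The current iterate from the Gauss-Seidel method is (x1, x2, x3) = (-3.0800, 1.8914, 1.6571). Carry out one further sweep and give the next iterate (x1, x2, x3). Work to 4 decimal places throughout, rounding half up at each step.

One sweep:
  x1 = (-10 - (2)·1.8914 - (2)·1.6571) / (5) = -3.4194
  x2 = (3 - (3)·-3.4194 - (-1)·1.6571) / (7) = 2.1308
  x3 = (0 - (1)·-3.4194 - (-1)·2.1308) / (3) = 1.8501

(-3.4194, 2.1308, 1.8501)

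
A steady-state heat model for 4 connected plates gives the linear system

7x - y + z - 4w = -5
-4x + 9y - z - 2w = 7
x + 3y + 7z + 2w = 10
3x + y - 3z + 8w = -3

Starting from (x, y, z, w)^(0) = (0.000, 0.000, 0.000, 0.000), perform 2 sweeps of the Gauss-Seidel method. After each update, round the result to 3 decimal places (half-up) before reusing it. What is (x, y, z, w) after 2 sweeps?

(-0.648, 0.712, 1.120, 0.199)

Iteration 1:
  x = (-5 - (-1)·0.000 - (1)·0.000 - (-4)·0.000) / (7) = -0.714
  y = (7 - (-4)·-0.714 - (-1)·0.000 - (-2)·0.000) / (9) = 0.460
  z = (10 - (1)·-0.714 - (3)·0.460 - (2)·0.000) / (7) = 1.333
  w = (-3 - (3)·-0.714 - (1)·0.460 - (-3)·1.333) / (8) = 0.335
Iteration 2:
  x = (-5 - (-1)·0.460 - (1)·1.333 - (-4)·0.335) / (7) = -0.648
  y = (7 - (-4)·-0.648 - (-1)·1.333 - (-2)·0.335) / (9) = 0.712
  z = (10 - (1)·-0.648 - (3)·0.712 - (2)·0.335) / (7) = 1.120
  w = (-3 - (3)·-0.648 - (1)·0.712 - (-3)·1.120) / (8) = 0.199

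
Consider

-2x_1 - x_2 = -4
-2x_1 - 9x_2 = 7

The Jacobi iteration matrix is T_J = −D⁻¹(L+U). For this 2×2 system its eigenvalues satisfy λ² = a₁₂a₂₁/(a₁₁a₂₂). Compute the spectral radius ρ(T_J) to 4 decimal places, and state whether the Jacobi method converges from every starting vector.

0.3333

a₁₂a₂₁/(a₁₁a₂₂) = (-1)·(-2) / ((-2)·(-9)) = 0.111111
ρ = √|0.111111| = √0.111111 = 0.3333
ρ < 1, so Jacobi converges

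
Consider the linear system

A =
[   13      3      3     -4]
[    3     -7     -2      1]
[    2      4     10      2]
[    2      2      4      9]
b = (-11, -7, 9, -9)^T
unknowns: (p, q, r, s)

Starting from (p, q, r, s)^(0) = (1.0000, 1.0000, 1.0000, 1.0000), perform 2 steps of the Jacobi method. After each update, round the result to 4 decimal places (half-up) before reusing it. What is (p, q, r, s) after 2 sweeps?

Iteration 1:
  p = (-11 - (3)·1.0000 - (3)·1.0000 - (-4)·1.0000) / (13) = -1.0000
  q = (-7 - (3)·1.0000 - (-2)·1.0000 - (1)·1.0000) / (-7) = 1.2857
  r = (9 - (2)·1.0000 - (4)·1.0000 - (2)·1.0000) / (10) = 0.1000
  s = (-9 - (2)·1.0000 - (2)·1.0000 - (4)·1.0000) / (9) = -1.8889
Iteration 2:
  p = (-11 - (3)·1.2857 - (3)·0.1000 - (-4)·-1.8889) / (13) = -1.7471
  q = (-7 - (3)·-1.0000 - (-2)·0.1000 - (1)·-1.8889) / (-7) = 0.2730
  r = (9 - (2)·-1.0000 - (4)·1.2857 - (2)·-1.8889) / (10) = 0.9635
  s = (-9 - (2)·-1.0000 - (2)·1.2857 - (4)·0.1000) / (9) = -1.1079

(-1.7471, 0.2730, 0.9635, -1.1079)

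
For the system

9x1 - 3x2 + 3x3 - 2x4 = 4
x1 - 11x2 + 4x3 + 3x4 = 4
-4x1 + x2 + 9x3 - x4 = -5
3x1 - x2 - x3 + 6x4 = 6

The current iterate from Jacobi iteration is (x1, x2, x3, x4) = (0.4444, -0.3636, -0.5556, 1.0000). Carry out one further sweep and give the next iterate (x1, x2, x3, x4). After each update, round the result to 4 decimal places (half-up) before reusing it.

One sweep:
  x1 = (4 - (-3)·-0.3636 - (3)·-0.5556 - (-2)·1.0000) / (9) = 0.7307
  x2 = (4 - (1)·0.4444 - (4)·-0.5556 - (3)·1.0000) / (-11) = -0.2525
  x3 = (-5 - (-4)·0.4444 - (1)·-0.3636 - (-1)·1.0000) / (9) = -0.2065
  x4 = (6 - (3)·0.4444 - (-1)·-0.3636 - (-1)·-0.5556) / (6) = 0.6246

(0.7307, -0.2525, -0.2065, 0.6246)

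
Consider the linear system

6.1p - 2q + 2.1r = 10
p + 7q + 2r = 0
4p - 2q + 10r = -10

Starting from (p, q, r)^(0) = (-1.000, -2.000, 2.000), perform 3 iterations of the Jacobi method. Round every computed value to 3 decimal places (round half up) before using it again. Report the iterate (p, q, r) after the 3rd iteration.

Iteration 1:
  p = (10 - (-2)·-2.000 - (2.1)·2.000) / (6.1) = 0.295
  q = (0 - (1)·-1.000 - (2)·2.000) / (7) = -0.429
  r = (-10 - (4)·-1.000 - (-2)·-2.000) / (10) = -1.000
Iteration 2:
  p = (10 - (-2)·-0.429 - (2.1)·-1.000) / (6.1) = 1.843
  q = (0 - (1)·0.295 - (2)·-1.000) / (7) = 0.244
  r = (-10 - (4)·0.295 - (-2)·-0.429) / (10) = -1.204
Iteration 3:
  p = (10 - (-2)·0.244 - (2.1)·-1.204) / (6.1) = 2.134
  q = (0 - (1)·1.843 - (2)·-1.204) / (7) = 0.081
  r = (-10 - (4)·1.843 - (-2)·0.244) / (10) = -1.688

(2.134, 0.081, -1.688)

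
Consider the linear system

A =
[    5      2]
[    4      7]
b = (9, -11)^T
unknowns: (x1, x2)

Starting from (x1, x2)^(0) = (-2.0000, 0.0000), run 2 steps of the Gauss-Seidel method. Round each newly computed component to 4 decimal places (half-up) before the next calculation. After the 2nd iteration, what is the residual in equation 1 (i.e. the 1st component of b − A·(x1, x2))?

1.1886

Iteration 1:
  x1 = (9 - (2)·0.0000) / (5) = 1.8000
  x2 = (-11 - (4)·1.8000) / (7) = -2.6000
Iteration 2:
  x1 = (9 - (2)·-2.6000) / (5) = 2.8400
  x2 = (-11 - (4)·2.8400) / (7) = -3.1943
Residual b − A·x = (1.1886, 0.0001)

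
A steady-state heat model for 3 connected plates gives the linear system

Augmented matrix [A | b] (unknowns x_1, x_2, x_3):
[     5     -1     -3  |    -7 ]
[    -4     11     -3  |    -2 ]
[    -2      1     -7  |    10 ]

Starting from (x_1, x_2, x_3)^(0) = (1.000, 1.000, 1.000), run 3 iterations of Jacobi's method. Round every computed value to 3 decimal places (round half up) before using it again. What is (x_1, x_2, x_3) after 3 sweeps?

(-2.281, -1.326, -0.903)

Iteration 1:
  x_1 = (-7 - (-1)·1.000 - (-3)·1.000) / (5) = -0.600
  x_2 = (-2 - (-4)·1.000 - (-3)·1.000) / (11) = 0.455
  x_3 = (10 - (-2)·1.000 - (1)·1.000) / (-7) = -1.571
Iteration 2:
  x_1 = (-7 - (-1)·0.455 - (-3)·-1.571) / (5) = -2.252
  x_2 = (-2 - (-4)·-0.600 - (-3)·-1.571) / (11) = -0.828
  x_3 = (10 - (-2)·-0.600 - (1)·0.455) / (-7) = -1.192
Iteration 3:
  x_1 = (-7 - (-1)·-0.828 - (-3)·-1.192) / (5) = -2.281
  x_2 = (-2 - (-4)·-2.252 - (-3)·-1.192) / (11) = -1.326
  x_3 = (10 - (-2)·-2.252 - (1)·-0.828) / (-7) = -0.903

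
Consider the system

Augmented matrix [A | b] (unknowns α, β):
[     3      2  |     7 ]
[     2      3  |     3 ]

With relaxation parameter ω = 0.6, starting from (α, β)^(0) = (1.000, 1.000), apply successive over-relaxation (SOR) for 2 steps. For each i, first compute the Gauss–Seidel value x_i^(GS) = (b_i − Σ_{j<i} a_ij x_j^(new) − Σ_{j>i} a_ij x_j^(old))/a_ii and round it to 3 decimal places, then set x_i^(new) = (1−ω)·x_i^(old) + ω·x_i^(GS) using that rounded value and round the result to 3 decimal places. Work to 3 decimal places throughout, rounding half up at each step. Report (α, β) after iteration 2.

(1.784, 0.063)

Iteration 1:
  α: GS value = (7 - (2)·1.000) / (3) = 1.667;  α ← (1−ω)·1.000 + ω·1.667 = 1.400
  β: GS value = (3 - (2)·1.400) / (3) = 0.067;  β ← (1−ω)·1.000 + ω·0.067 = 0.440
Iteration 2:
  α: GS value = (7 - (2)·0.440) / (3) = 2.040;  α ← (1−ω)·1.400 + ω·2.040 = 1.784
  β: GS value = (3 - (2)·1.784) / (3) = -0.189;  β ← (1−ω)·0.440 + ω·-0.189 = 0.063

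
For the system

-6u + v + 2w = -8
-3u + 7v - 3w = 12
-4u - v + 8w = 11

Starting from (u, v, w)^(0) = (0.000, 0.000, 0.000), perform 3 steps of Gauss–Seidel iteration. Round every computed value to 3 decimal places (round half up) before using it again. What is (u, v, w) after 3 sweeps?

(2.994, 4.323, 3.412)

Iteration 1:
  u = (-8 - (1)·0.000 - (2)·0.000) / (-6) = 1.333
  v = (12 - (-3)·1.333 - (-3)·0.000) / (7) = 2.286
  w = (11 - (-4)·1.333 - (-1)·2.286) / (8) = 2.327
Iteration 2:
  u = (-8 - (1)·2.286 - (2)·2.327) / (-6) = 2.490
  v = (12 - (-3)·2.490 - (-3)·2.327) / (7) = 3.779
  w = (11 - (-4)·2.490 - (-1)·3.779) / (8) = 3.092
Iteration 3:
  u = (-8 - (1)·3.779 - (2)·3.092) / (-6) = 2.994
  v = (12 - (-3)·2.994 - (-3)·3.092) / (7) = 4.323
  w = (11 - (-4)·2.994 - (-1)·4.323) / (8) = 3.412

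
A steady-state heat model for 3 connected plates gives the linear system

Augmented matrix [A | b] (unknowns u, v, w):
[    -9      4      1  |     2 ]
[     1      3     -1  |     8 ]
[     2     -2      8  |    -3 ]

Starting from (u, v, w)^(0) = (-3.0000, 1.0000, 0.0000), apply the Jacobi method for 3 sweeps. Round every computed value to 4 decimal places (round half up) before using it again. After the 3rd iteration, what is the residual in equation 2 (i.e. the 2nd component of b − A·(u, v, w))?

Iteration 1:
  u = (2 - (4)·1.0000 - (1)·0.0000) / (-9) = 0.2222
  v = (8 - (1)·-3.0000 - (-1)·0.0000) / (3) = 3.6667
  w = (-3 - (2)·-3.0000 - (-2)·1.0000) / (8) = 0.6250
Iteration 2:
  u = (2 - (4)·3.6667 - (1)·0.6250) / (-9) = 1.4769
  v = (8 - (1)·0.2222 - (-1)·0.6250) / (3) = 2.8009
  w = (-3 - (2)·0.2222 - (-2)·3.6667) / (8) = 0.4861
Iteration 3:
  u = (2 - (4)·2.8009 - (1)·0.4861) / (-9) = 1.0766
  v = (8 - (1)·1.4769 - (-1)·0.4861) / (3) = 2.3364
  w = (-3 - (2)·1.4769 - (-2)·2.8009) / (8) = -0.0440
Residual b − A·x = (2.3878, -0.1298, -0.1284)

-0.1298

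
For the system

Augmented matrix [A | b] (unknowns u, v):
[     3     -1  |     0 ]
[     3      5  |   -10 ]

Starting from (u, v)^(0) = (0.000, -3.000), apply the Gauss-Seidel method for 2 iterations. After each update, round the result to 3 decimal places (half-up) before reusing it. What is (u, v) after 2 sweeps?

(-0.467, -1.720)

Iteration 1:
  u = (0 - (-1)·-3.000) / (3) = -1.000
  v = (-10 - (3)·-1.000) / (5) = -1.400
Iteration 2:
  u = (0 - (-1)·-1.400) / (3) = -0.467
  v = (-10 - (3)·-0.467) / (5) = -1.720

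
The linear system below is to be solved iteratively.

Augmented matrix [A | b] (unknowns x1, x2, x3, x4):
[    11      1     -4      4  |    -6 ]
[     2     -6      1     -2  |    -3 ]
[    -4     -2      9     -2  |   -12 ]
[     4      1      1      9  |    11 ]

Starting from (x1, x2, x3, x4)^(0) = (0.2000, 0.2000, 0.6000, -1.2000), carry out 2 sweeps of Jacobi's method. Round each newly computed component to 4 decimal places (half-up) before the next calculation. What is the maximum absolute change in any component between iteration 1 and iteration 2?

Iteration 1:
  x1 = (-6 - (1)·0.2000 - (-4)·0.6000 - (4)·-1.2000) / (11) = 0.0909
  x2 = (-3 - (2)·0.2000 - (1)·0.6000 - (-2)·-1.2000) / (-6) = 1.0667
  x3 = (-12 - (-4)·0.2000 - (-2)·0.2000 - (-2)·-1.2000) / (9) = -1.4667
  x4 = (11 - (4)·0.2000 - (1)·0.2000 - (1)·0.6000) / (9) = 1.0444
Iteration 2:
  x1 = (-6 - (1)·1.0667 - (-4)·-1.4667 - (4)·1.0444) / (11) = -1.5556
  x2 = (-3 - (2)·0.0909 - (1)·-1.4667 - (-2)·1.0444) / (-6) = -0.0623
  x3 = (-12 - (-4)·0.0909 - (-2)·1.0667 - (-2)·1.0444) / (9) = -0.8238
  x4 = (11 - (4)·0.0909 - (1)·1.0667 - (1)·-1.4667) / (9) = 1.2263
Change: (-1.6465, -1.1290, 0.6429, 0.1819) → max |·| = 1.6465

1.6465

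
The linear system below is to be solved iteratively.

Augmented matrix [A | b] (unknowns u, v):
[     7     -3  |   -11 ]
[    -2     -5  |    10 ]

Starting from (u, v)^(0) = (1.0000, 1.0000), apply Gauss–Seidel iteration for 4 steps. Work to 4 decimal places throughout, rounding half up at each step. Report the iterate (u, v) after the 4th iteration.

(-2.0778, -1.1689)

Iteration 1:
  u = (-11 - (-3)·1.0000) / (7) = -1.1429
  v = (10 - (-2)·-1.1429) / (-5) = -1.5428
Iteration 2:
  u = (-11 - (-3)·-1.5428) / (7) = -2.2326
  v = (10 - (-2)·-2.2326) / (-5) = -1.1070
Iteration 3:
  u = (-11 - (-3)·-1.1070) / (7) = -2.0459
  v = (10 - (-2)·-2.0459) / (-5) = -1.1816
Iteration 4:
  u = (-11 - (-3)·-1.1816) / (7) = -2.0778
  v = (10 - (-2)·-2.0778) / (-5) = -1.1689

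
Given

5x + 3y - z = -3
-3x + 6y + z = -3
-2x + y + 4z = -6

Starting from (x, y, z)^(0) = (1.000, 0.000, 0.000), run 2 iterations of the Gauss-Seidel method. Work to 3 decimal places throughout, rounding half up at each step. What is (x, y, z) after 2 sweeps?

Iteration 1:
  x = (-3 - (3)·0.000 - (-1)·0.000) / (5) = -0.600
  y = (-3 - (-3)·-0.600 - (1)·0.000) / (6) = -0.800
  z = (-6 - (-2)·-0.600 - (1)·-0.800) / (4) = -1.600
Iteration 2:
  x = (-3 - (3)·-0.800 - (-1)·-1.600) / (5) = -0.440
  y = (-3 - (-3)·-0.440 - (1)·-1.600) / (6) = -0.453
  z = (-6 - (-2)·-0.440 - (1)·-0.453) / (4) = -1.607

(-0.440, -0.453, -1.607)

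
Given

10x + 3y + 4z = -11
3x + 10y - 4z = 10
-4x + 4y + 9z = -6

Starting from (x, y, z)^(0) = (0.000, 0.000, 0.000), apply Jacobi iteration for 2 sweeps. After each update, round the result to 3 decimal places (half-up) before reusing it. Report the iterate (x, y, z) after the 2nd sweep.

Iteration 1:
  x = (-11 - (3)·0.000 - (4)·0.000) / (10) = -1.100
  y = (10 - (3)·0.000 - (-4)·0.000) / (10) = 1.000
  z = (-6 - (-4)·0.000 - (4)·0.000) / (9) = -0.667
Iteration 2:
  x = (-11 - (3)·1.000 - (4)·-0.667) / (10) = -1.133
  y = (10 - (3)·-1.100 - (-4)·-0.667) / (10) = 1.063
  z = (-6 - (-4)·-1.100 - (4)·1.000) / (9) = -1.600

(-1.133, 1.063, -1.600)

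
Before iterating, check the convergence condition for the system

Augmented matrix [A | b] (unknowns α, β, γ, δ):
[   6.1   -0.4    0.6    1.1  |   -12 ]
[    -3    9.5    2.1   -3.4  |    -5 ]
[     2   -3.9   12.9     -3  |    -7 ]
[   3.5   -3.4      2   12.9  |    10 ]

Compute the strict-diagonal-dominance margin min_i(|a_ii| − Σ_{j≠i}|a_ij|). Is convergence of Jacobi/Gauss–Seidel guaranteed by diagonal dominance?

row 1: |6.1| − (0.4+0.6+1.1) = 4
row 2: |9.5| − (3+2.1+3.4) = 1
row 3: |12.9| − (2+3.9+3) = 4
row 4: |12.9| − (3.5+3.4+2) = 4
minimum over rows = 1 → strictly diagonally dominant (convergence guaranteed)

1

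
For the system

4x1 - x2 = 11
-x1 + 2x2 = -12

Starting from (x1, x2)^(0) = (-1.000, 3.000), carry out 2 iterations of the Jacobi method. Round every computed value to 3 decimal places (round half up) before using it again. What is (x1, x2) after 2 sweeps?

Iteration 1:
  x1 = (11 - (-1)·3.000) / (4) = 3.500
  x2 = (-12 - (-1)·-1.000) / (2) = -6.500
Iteration 2:
  x1 = (11 - (-1)·-6.500) / (4) = 1.125
  x2 = (-12 - (-1)·3.500) / (2) = -4.250

(1.125, -4.250)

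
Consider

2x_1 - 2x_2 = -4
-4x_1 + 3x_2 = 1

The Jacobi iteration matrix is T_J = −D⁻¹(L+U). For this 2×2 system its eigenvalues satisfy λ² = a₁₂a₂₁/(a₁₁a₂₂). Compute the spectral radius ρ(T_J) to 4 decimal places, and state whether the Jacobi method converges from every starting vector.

a₁₂a₂₁/(a₁₁a₂₂) = (-2)·(-4) / ((2)·(3)) = 1.333333
ρ = √|1.333333| = √1.333333 = 1.1547
ρ > 1, so Jacobi diverges

1.1547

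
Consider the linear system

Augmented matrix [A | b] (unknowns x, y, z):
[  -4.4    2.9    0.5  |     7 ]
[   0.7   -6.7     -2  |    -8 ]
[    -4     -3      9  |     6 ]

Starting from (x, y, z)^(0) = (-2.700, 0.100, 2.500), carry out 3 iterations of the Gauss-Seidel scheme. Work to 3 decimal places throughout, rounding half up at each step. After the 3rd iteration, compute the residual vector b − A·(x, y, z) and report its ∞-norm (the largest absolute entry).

Iteration 1:
  x = (7 - (2.9)·0.100 - (0.5)·2.500) / (-4.4) = -1.241
  y = (-8 - (0.7)·-1.241 - (-2)·2.500) / (-6.7) = 0.318
  z = (6 - (-4)·-1.241 - (-3)·0.318) / (9) = 0.221
Iteration 2:
  x = (7 - (2.9)·0.318 - (0.5)·0.221) / (-4.4) = -1.356
  y = (-8 - (0.7)·-1.356 - (-2)·0.221) / (-6.7) = 0.986
  z = (6 - (-4)·-1.356 - (-3)·0.986) / (9) = 0.393
Iteration 3:
  x = (7 - (2.9)·0.986 - (0.5)·0.393) / (-4.4) = -0.896
  y = (-8 - (0.7)·-0.896 - (-2)·0.393) / (-6.7) = 0.983
  z = (6 - (-4)·-0.896 - (-3)·0.983) / (9) = 0.596
Residual b − A·x = (-0.091, 0.405, 0.001); ∞-norm = 0.405

0.405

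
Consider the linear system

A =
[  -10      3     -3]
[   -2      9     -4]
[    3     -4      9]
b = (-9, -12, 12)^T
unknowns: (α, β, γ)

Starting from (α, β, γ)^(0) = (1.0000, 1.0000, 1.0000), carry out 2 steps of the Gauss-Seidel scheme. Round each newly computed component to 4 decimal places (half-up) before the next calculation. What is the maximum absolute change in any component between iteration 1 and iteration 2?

Iteration 1:
  α = (-9 - (3)·1.0000 - (-3)·1.0000) / (-10) = 0.9000
  β = (-12 - (-2)·0.9000 - (-4)·1.0000) / (9) = -0.6889
  γ = (12 - (3)·0.9000 - (-4)·-0.6889) / (9) = 0.7272
Iteration 2:
  α = (-9 - (3)·-0.6889 - (-3)·0.7272) / (-10) = 0.4752
  β = (-12 - (-2)·0.4752 - (-4)·0.7272) / (9) = -0.9045
  γ = (12 - (3)·0.4752 - (-4)·-0.9045) / (9) = 0.7729
Change: (-0.4248, -0.2156, 0.0457) → max |·| = 0.4248

0.4248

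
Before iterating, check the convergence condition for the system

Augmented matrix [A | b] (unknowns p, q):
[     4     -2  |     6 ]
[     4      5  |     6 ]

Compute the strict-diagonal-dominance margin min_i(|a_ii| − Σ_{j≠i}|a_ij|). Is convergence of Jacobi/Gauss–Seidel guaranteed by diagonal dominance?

row 1: |4| − (2) = 2
row 2: |5| − (4) = 1
minimum over rows = 1 → strictly diagonally dominant (convergence guaranteed)

1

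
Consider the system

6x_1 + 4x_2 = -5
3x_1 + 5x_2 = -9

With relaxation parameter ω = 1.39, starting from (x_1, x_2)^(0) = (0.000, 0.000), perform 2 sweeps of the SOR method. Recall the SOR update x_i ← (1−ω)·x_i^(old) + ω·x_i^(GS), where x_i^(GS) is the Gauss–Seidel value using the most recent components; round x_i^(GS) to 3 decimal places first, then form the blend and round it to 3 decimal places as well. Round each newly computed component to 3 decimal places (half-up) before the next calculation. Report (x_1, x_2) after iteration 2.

(0.717, -2.501)

Iteration 1:
  x_1: GS value = (-5 - (4)·0.000) / (6) = -0.833;  x_1 ← (1−ω)·0.000 + ω·-0.833 = -1.158
  x_2: GS value = (-9 - (3)·-1.158) / (5) = -1.105;  x_2 ← (1−ω)·0.000 + ω·-1.105 = -1.536
Iteration 2:
  x_1: GS value = (-5 - (4)·-1.536) / (6) = 0.191;  x_1 ← (1−ω)·-1.158 + ω·0.191 = 0.717
  x_2: GS value = (-9 - (3)·0.717) / (5) = -2.230;  x_2 ← (1−ω)·-1.536 + ω·-2.230 = -2.501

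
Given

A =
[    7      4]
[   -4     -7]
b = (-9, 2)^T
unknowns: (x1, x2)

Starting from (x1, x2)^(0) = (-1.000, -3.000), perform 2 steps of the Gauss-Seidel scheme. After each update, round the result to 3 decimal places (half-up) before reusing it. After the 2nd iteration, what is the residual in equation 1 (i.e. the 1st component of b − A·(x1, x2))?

-3.226

Iteration 1:
  x1 = (-9 - (4)·-3.000) / (7) = 0.429
  x2 = (2 - (-4)·0.429) / (-7) = -0.531
Iteration 2:
  x1 = (-9 - (4)·-0.531) / (7) = -0.982
  x2 = (2 - (-4)·-0.982) / (-7) = 0.275
Residual b − A·x = (-3.226, -0.003)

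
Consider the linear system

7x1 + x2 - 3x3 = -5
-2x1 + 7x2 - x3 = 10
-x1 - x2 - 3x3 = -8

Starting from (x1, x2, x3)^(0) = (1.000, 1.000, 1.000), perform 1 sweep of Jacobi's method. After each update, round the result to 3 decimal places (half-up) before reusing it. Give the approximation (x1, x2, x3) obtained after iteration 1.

Iteration 1:
  x1 = (-5 - (1)·1.000 - (-3)·1.000) / (7) = -0.429
  x2 = (10 - (-2)·1.000 - (-1)·1.000) / (7) = 1.857
  x3 = (-8 - (-1)·1.000 - (-1)·1.000) / (-3) = 2.000

(-0.429, 1.857, 2.000)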